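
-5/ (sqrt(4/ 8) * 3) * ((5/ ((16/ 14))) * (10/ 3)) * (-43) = 37625 * sqrt(2)/ 36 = 1478.05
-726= -726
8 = 8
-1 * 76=-76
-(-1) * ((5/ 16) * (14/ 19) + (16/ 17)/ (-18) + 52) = 1213451/ 23256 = 52.18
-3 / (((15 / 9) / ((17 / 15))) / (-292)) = 14892 / 25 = 595.68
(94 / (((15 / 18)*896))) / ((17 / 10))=141 / 1904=0.07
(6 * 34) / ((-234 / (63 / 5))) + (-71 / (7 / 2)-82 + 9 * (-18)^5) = -17006225.27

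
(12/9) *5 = 20/3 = 6.67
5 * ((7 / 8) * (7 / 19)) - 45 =-6595 / 152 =-43.39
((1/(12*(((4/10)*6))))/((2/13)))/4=65/1152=0.06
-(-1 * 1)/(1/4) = 4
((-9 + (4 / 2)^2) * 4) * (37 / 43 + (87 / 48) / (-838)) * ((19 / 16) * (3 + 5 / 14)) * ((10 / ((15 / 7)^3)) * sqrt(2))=-21653107693 * sqrt(2) / 311333760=-98.36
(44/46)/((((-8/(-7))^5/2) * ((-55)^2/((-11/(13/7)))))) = -117649/61235200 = -0.00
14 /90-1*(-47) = 2122 /45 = 47.16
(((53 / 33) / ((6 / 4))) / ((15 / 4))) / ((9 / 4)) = 1696 / 13365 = 0.13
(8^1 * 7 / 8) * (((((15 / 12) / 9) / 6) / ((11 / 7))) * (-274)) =-33565 / 1188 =-28.25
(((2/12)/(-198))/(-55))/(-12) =-1/784080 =-0.00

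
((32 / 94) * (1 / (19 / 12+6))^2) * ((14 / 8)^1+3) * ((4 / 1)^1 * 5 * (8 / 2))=2.25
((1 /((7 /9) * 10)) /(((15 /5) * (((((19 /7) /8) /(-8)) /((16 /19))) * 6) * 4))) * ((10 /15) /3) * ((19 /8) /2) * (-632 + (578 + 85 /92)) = 514 /1035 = 0.50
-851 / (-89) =851 / 89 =9.56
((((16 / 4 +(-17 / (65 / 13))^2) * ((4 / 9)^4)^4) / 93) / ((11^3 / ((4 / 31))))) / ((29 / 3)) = 6682969112576 / 1718381548624550363484975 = 0.00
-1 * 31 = -31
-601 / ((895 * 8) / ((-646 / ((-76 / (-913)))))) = 9328121 / 14320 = 651.41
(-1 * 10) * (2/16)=-5/4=-1.25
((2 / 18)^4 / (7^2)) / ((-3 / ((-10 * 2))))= 20 / 964467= 0.00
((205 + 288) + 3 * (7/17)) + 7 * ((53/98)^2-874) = -131120935/23324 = -5621.72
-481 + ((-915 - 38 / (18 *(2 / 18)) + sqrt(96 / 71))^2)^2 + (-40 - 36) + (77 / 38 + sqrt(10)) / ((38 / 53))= -925592087168 *sqrt(426) / 5041 + 53 *sqrt(10) / 38 + 5539562084522507085 / 7279204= 757222341992.67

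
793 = 793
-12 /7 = -1.71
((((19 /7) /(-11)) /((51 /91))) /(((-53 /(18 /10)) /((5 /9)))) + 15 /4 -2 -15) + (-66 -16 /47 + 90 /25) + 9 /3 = -2039778683 /27949020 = -72.98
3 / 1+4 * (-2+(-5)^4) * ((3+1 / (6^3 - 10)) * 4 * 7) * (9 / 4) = 48590571 / 103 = 471753.12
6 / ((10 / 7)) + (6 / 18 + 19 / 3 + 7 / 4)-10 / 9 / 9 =20239 / 1620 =12.49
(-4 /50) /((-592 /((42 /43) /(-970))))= -21 /154327000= -0.00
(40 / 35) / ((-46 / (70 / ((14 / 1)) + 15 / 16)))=-95 / 644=-0.15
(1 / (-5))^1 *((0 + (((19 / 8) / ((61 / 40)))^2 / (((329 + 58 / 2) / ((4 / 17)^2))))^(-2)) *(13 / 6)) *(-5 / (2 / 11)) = 5298551074257097943 / 62554080000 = 84703524.92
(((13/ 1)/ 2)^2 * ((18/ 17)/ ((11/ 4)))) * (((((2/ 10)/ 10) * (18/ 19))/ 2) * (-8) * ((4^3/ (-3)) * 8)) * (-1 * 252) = -4709892096/ 88825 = -53024.40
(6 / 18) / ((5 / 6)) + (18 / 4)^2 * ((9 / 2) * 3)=273.78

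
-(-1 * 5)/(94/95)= 475/94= 5.05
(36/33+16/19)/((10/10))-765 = -159481/209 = -763.07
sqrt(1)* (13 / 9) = 13 / 9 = 1.44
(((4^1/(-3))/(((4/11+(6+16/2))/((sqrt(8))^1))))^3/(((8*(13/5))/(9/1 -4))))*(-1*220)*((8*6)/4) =11.49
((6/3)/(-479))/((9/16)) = -32/4311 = -0.01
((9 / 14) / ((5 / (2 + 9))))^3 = 970299 / 343000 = 2.83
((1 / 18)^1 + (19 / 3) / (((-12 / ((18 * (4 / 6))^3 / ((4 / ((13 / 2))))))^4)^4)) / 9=9212098434352382260789619562305947828225 / 162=56864805150323347288824810000000000000.00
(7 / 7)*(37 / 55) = 37 / 55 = 0.67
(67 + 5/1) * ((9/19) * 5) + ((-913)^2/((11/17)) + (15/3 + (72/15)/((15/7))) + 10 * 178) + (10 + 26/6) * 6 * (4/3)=1838699492/1425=1290315.43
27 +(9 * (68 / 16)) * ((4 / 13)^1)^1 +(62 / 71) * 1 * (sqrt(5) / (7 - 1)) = 31 * sqrt(5) / 213 +504 / 13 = 39.09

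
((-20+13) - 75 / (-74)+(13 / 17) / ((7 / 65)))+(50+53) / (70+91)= 355273 / 202538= 1.75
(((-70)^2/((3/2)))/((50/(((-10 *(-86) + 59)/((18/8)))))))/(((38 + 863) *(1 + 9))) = 360248/121635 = 2.96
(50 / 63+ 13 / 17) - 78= -81869 / 1071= -76.44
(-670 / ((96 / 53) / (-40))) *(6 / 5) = 17755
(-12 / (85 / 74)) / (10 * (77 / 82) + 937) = -6068 / 549695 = -0.01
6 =6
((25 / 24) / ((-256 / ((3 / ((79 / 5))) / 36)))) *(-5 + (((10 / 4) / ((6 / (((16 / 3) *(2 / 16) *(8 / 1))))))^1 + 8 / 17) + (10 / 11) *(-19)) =4119125 / 9802653696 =0.00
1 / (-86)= -1 / 86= -0.01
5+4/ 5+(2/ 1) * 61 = 127.80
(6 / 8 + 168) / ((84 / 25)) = 5625 / 112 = 50.22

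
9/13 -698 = -9065/13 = -697.31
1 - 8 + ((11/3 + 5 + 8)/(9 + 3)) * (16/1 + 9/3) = 349/18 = 19.39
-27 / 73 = -0.37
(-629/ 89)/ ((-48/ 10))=3145/ 2136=1.47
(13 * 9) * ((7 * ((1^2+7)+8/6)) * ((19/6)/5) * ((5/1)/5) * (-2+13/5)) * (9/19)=1375.92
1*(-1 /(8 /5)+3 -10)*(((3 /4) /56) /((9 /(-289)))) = 17629 /5376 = 3.28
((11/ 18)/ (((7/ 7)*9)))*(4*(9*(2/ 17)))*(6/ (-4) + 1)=-22/ 153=-0.14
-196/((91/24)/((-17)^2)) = -194208/13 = -14939.08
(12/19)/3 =4/19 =0.21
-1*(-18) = 18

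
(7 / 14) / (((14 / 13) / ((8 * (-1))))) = -26 / 7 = -3.71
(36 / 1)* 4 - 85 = 59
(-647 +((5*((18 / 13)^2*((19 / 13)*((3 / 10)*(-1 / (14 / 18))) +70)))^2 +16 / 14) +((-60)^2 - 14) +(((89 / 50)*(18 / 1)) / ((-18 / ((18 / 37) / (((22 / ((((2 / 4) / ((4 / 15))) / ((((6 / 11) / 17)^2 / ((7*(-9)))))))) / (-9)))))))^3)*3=-79091896655435199745405266298499493 / 392564750993752064000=-201474779524191.16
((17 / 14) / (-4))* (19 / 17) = -19 / 56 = -0.34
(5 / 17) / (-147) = -5 / 2499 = -0.00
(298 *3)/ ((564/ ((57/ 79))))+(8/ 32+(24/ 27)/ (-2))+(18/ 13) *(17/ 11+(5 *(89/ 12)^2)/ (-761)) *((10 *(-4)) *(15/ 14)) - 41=-11232368598455/ 101823069348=-110.31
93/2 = 46.50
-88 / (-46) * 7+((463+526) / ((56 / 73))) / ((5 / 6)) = 5024713 / 3220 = 1560.47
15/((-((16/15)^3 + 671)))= -50625/2268721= -0.02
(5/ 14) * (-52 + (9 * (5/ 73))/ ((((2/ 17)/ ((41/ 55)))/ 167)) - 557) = 347685/ 22484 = 15.46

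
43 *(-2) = -86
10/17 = 0.59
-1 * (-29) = 29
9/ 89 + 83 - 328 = -21796/ 89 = -244.90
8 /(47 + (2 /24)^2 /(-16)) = 18432 /108287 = 0.17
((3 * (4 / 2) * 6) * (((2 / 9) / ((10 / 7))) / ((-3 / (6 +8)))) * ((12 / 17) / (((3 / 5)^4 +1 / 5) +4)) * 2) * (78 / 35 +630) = -41305600 / 7667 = -5387.45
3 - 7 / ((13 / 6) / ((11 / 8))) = -75 / 52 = -1.44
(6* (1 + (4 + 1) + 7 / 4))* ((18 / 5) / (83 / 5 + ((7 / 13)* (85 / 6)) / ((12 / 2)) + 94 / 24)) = 97929 / 12746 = 7.68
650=650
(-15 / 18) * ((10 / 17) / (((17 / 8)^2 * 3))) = -1600 / 44217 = -0.04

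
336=336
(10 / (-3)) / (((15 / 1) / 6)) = -1.33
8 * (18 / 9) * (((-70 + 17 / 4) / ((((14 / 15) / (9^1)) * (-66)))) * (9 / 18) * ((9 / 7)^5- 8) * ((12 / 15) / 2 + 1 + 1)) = -1070930214 / 1294139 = -827.52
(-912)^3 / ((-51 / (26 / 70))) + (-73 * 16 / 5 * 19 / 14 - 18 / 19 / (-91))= 811855324562 / 146965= 5524140.61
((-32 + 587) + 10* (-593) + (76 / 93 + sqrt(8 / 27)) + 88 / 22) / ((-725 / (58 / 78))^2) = -499427 / 88408125 + 2* sqrt(6) / 8555625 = -0.01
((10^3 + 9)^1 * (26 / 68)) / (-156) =-1009 / 408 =-2.47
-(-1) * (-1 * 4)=-4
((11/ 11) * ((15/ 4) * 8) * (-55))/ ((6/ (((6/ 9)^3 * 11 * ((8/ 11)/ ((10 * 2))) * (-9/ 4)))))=220/ 3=73.33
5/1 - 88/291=1367/291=4.70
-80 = -80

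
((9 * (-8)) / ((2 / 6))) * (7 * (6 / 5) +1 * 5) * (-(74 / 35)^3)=5864401728 / 214375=27355.81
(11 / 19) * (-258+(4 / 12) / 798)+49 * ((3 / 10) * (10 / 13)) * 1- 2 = -82820287 / 591318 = -140.06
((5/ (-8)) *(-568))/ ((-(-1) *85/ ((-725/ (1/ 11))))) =-566225/ 17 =-33307.35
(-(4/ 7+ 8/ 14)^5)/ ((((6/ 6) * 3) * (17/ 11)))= -360448/ 857157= -0.42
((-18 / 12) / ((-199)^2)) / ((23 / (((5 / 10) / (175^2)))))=-3 / 111575817500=-0.00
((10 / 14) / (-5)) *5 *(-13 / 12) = 0.77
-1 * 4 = -4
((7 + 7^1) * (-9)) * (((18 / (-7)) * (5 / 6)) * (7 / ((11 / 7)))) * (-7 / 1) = -92610 / 11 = -8419.09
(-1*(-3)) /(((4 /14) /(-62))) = -651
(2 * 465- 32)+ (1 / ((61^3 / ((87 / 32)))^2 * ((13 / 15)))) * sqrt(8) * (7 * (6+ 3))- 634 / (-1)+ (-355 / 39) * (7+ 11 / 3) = 7152705 * sqrt(2) / 342919611746816+ 167884 / 117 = 1434.91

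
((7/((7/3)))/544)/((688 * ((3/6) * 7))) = 3/1309952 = 0.00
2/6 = 1/3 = 0.33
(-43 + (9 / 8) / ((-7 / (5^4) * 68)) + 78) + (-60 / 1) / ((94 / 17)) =4057705 / 178976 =22.67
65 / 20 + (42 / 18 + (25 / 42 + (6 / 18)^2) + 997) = 252829 / 252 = 1003.29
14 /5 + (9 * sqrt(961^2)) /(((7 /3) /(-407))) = -52802047 /35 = -1508629.91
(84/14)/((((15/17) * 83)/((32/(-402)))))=-544/83415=-0.01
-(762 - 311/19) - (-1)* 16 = -13863/19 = -729.63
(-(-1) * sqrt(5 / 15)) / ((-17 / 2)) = -2 * sqrt(3) / 51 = -0.07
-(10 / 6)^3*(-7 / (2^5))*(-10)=-4375 / 432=-10.13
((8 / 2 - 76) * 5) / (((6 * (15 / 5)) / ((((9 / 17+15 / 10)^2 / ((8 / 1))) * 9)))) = -214245 / 2312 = -92.67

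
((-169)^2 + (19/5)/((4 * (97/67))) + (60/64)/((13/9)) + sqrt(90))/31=921.67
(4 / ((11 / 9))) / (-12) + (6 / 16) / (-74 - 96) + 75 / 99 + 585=26276461 / 44880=585.48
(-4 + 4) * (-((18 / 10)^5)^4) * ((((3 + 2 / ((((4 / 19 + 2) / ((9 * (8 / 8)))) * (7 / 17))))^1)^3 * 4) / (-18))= 0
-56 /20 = -14 /5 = -2.80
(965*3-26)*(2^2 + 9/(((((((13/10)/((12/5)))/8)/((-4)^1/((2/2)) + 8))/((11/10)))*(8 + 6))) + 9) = 71504087/455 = 157151.84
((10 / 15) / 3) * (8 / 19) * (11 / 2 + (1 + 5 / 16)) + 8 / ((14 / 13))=9655 / 1197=8.07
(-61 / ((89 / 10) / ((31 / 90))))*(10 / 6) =-9455 / 2403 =-3.93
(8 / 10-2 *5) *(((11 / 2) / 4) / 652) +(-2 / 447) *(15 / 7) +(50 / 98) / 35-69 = -69.01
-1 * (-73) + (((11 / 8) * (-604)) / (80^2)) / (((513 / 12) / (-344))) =5064623 / 68400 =74.04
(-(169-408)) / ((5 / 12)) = 2868 / 5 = 573.60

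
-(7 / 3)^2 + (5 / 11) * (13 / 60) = -2117 / 396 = -5.35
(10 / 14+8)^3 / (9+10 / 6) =680943 / 10976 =62.04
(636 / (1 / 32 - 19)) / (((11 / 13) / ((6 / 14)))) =-793728 / 46739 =-16.98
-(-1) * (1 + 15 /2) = 17 /2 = 8.50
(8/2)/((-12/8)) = -8/3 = -2.67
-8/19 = -0.42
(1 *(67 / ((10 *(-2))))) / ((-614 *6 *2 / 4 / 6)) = 67 / 6140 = 0.01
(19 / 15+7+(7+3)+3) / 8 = 319 / 120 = 2.66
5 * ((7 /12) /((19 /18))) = 105 /38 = 2.76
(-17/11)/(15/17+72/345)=-33235/23463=-1.42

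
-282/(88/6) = -423/22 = -19.23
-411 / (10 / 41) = -16851 / 10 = -1685.10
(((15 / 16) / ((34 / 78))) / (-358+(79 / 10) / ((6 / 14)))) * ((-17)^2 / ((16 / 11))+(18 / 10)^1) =-1.27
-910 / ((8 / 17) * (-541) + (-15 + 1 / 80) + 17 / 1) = 1237600 / 343503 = 3.60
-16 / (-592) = 1 / 37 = 0.03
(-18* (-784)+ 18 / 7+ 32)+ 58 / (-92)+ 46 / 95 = 432739147 / 30590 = 14146.43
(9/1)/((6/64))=96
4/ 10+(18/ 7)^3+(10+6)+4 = 64146/ 1715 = 37.40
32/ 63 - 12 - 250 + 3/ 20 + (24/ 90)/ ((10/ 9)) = -1644943/ 6300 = -261.10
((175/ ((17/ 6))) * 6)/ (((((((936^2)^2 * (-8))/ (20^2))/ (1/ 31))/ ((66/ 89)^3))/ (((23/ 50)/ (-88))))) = 487025/ 293371394474456064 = 0.00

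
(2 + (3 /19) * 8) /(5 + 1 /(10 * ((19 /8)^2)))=5890 /9057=0.65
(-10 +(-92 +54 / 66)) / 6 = -371 / 22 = -16.86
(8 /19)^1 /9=0.05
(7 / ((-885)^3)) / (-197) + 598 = 81657714849757 / 136551362625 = 598.00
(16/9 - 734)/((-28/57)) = 62605/42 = 1490.60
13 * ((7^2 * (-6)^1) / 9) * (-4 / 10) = 2548 / 15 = 169.87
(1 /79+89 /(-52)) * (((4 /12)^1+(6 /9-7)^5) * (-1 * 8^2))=-3499773088 /3159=-1107873.72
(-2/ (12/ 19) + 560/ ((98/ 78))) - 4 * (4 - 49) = 26147/ 42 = 622.55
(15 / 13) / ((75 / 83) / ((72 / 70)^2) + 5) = 107568 / 545753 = 0.20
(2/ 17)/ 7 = 2/ 119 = 0.02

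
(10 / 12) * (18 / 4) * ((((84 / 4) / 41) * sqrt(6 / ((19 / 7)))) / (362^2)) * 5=1575 * sqrt(798) / 408333104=0.00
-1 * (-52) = 52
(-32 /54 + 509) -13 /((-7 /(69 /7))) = 696842 /1323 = 526.71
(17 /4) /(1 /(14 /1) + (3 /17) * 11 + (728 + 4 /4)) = 2023 /347962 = 0.01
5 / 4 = 1.25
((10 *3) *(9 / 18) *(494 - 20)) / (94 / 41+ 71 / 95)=9231150 / 3947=2338.78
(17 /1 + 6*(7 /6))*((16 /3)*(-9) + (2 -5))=-1224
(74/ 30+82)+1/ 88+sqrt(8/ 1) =2 * sqrt(2)+111511/ 1320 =87.31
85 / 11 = 7.73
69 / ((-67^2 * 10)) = -69 / 44890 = -0.00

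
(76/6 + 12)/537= 74/1611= 0.05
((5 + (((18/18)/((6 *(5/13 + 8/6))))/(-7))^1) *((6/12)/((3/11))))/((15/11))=188639/28140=6.70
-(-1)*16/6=8/3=2.67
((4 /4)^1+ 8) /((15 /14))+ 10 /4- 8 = 29 /10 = 2.90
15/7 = 2.14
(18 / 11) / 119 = 18 / 1309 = 0.01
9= 9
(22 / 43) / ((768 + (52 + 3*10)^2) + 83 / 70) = 1540 / 22554489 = 0.00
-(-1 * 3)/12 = 1/4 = 0.25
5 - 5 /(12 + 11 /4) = 275 /59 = 4.66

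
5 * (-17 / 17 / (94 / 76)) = -190 / 47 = -4.04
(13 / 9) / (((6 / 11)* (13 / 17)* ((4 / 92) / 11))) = 47311 / 54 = 876.13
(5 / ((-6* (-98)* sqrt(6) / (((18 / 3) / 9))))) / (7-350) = -5* sqrt(6) / 1815156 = -0.00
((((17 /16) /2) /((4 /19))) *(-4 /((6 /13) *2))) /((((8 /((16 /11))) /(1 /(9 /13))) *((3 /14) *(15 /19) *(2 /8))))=-7260071 /106920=-67.90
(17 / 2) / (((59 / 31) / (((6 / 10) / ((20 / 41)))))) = 64821 / 11800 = 5.49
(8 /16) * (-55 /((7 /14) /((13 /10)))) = -143 /2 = -71.50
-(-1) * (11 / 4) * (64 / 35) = 176 / 35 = 5.03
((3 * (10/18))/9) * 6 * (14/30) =14/27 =0.52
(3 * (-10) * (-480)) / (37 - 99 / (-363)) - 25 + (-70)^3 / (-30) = 1450745 / 123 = 11794.67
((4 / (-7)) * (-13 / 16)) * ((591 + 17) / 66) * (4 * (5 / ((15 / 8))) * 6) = 63232 / 231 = 273.73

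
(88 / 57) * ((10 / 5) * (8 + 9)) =2992 / 57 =52.49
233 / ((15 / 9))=699 / 5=139.80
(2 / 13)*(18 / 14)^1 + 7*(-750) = -5249.80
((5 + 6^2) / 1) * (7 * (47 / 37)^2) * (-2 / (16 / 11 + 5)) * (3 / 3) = -13947626 / 97199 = -143.50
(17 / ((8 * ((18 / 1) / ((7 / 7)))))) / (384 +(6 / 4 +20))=17 / 58392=0.00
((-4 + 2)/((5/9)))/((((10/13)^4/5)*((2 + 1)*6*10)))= -28561/100000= -0.29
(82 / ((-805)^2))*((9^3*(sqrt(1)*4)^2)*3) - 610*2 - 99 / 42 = -1578497287 / 1296050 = -1217.93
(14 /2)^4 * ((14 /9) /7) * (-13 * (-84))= 1747928 /3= 582642.67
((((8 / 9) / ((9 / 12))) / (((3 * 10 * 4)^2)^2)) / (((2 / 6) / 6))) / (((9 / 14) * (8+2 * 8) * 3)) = 7 / 3149280000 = 0.00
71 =71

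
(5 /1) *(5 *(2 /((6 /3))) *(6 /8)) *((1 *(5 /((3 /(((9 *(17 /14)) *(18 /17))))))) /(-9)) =-1125 /28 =-40.18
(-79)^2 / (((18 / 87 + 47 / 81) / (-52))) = -762325668 / 1849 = -412290.79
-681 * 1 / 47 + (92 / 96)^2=-367393 / 27072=-13.57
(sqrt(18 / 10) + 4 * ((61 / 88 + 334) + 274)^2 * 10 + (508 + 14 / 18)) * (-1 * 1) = -129118847597 / 8712- 3 * sqrt(5) / 5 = -14820805.70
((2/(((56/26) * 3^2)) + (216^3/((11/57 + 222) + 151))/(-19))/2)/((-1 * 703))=476136569/471057804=1.01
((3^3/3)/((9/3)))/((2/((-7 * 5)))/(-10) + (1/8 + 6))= 1400/2861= 0.49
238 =238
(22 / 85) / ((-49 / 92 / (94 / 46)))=-0.99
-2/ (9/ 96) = -64/ 3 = -21.33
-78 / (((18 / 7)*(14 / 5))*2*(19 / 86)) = -2795 / 114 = -24.52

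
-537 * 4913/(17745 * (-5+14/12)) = 5276562/136045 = 38.79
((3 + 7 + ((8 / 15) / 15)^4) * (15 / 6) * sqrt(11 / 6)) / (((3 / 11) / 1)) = 140959006903 * sqrt(66) / 9226406250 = 124.12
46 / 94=23 / 47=0.49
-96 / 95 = -1.01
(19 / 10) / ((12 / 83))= 13.14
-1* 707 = -707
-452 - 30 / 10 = -455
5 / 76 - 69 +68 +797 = 60501 / 76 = 796.07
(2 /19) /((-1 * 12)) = -1 /114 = -0.01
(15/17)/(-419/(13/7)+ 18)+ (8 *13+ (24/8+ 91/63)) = 44780053/412947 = 108.44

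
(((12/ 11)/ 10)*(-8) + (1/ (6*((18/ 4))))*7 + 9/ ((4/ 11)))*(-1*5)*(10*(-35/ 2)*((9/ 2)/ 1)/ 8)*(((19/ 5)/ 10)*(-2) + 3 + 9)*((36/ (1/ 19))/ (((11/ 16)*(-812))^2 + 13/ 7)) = 112522292043/ 383946541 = 293.07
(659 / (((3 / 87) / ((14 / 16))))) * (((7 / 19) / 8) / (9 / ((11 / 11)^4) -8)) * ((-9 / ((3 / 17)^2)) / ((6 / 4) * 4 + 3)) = -270630871 / 10944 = -24728.70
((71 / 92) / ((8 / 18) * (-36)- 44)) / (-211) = 71 / 1164720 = 0.00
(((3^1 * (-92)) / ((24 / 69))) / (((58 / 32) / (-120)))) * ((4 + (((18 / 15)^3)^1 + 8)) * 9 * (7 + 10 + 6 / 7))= 23529242880 / 203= 115907600.39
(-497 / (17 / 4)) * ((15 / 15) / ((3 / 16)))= -31808 / 51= -623.69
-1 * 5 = -5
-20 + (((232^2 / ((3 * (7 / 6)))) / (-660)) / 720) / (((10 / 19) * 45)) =-233903479 / 11694375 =-20.00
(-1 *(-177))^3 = 5545233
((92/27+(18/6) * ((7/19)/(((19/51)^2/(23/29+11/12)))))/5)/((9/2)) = 365694703/483353730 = 0.76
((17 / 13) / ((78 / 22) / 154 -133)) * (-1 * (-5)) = -143990 / 2928419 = -0.05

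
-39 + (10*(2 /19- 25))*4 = -19661 /19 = -1034.79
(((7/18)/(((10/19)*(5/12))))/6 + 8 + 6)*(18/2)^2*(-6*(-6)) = 1042146/25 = 41685.84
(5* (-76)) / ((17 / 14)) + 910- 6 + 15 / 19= 191167 / 323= 591.85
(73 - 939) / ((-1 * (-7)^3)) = -866 / 343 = -2.52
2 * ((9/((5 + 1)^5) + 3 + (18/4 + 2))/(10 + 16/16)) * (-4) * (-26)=106717/594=179.66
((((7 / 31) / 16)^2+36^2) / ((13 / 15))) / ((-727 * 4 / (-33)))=16.97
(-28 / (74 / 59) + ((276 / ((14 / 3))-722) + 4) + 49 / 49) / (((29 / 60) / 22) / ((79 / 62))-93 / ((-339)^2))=-117287700695220 / 2833602709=-41391.72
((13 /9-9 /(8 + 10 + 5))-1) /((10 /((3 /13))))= 11 /8970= 0.00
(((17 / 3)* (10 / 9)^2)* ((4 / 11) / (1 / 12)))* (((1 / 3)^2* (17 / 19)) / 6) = 231200 / 457083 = 0.51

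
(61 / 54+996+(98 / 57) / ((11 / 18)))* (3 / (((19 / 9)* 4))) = 355.24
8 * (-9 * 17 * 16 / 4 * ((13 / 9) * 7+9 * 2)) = -137632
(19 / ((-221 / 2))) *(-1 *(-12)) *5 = -2280 / 221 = -10.32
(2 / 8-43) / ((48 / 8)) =-57 / 8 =-7.12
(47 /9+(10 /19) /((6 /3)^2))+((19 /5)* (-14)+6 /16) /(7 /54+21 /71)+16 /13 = -8527055233 /72514260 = -117.59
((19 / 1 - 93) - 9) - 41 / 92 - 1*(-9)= -6849 / 92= -74.45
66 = 66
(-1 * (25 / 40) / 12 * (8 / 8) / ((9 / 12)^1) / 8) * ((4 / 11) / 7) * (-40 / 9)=25 / 12474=0.00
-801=-801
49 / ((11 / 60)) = 2940 / 11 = 267.27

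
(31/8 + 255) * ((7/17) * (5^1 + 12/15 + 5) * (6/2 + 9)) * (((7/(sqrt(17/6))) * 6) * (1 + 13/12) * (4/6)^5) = 8118320 * sqrt(102)/867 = 94568.64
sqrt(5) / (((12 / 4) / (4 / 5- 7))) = -31 * sqrt(5) / 15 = -4.62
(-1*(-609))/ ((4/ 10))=3045/ 2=1522.50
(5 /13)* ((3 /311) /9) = 5 /12129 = 0.00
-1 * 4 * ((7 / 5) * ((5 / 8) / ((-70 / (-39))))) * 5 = -39 / 4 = -9.75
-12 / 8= -3 / 2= -1.50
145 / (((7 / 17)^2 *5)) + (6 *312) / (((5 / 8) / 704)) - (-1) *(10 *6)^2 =517536001 / 245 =2112391.84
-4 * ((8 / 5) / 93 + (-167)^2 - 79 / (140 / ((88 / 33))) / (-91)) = -33043484956 / 296205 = -111556.13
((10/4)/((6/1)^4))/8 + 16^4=1358954501/20736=65536.00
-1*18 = -18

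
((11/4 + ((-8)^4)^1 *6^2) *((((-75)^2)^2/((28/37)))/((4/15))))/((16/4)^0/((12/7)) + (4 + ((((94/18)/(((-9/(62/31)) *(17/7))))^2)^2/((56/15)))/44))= 5461799569743880457441015625/1082821113402448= 5044046059077.82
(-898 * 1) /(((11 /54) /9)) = -436428 /11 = -39675.27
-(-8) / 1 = 8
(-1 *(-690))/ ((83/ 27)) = 18630/ 83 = 224.46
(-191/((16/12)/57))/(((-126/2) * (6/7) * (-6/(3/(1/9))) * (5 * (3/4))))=-3629/20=-181.45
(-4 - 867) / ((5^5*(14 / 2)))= -871 / 21875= -0.04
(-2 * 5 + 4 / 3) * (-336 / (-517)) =-2912 / 517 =-5.63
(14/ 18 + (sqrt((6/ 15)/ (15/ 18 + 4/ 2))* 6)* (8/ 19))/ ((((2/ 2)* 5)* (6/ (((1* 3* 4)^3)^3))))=668860416/ 5 + 82556485632* sqrt(255)/ 8075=297031693.80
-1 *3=-3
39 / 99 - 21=-680 / 33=-20.61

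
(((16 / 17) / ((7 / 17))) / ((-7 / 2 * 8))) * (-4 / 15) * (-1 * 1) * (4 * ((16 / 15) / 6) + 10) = -7712 / 33075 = -0.23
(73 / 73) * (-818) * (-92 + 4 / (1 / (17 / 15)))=1073216 / 15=71547.73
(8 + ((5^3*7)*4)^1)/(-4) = -877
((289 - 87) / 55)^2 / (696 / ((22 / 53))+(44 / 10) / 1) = 20402 / 2542705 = 0.01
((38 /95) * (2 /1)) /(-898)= -2 /2245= -0.00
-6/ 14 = -3/ 7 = -0.43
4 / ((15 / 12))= 16 / 5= 3.20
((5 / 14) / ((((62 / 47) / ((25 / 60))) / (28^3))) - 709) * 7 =1150541 / 93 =12371.41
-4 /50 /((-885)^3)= 2 /17328853125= 0.00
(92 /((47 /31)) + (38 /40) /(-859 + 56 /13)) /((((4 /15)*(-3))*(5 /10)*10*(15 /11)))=-2323786047 /208886800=-11.12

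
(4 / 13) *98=30.15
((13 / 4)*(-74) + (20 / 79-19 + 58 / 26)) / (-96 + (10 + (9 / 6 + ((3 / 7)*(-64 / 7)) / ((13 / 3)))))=3.01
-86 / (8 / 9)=-387 / 4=-96.75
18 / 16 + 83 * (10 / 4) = 1669 / 8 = 208.62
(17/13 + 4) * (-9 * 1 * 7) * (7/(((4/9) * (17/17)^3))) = -273861/52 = -5266.56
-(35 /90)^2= -49 /324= -0.15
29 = 29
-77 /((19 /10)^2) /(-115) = 1540 /8303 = 0.19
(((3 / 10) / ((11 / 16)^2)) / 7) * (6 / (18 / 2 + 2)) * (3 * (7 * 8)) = 55296 / 6655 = 8.31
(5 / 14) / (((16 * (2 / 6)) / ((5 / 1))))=75 / 224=0.33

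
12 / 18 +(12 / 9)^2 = 22 / 9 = 2.44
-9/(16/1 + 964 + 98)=-9/1078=-0.01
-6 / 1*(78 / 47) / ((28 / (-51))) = 5967 / 329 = 18.14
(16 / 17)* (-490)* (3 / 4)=-5880 / 17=-345.88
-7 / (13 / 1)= -7 / 13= -0.54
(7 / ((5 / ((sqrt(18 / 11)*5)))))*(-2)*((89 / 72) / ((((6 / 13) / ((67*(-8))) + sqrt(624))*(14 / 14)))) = -7562133488*sqrt(858) / 249950967255 - 542633*sqrt(22) / 83316989085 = -0.89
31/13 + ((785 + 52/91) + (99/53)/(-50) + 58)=203993291/241150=845.92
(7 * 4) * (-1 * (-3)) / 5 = 84 / 5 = 16.80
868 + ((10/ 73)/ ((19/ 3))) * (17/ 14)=8427667/ 9709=868.03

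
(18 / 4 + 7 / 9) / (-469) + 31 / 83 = 253817 / 700686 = 0.36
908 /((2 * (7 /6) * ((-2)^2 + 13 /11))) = 9988 /133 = 75.10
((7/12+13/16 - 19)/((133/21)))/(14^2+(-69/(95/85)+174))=-845/93712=-0.01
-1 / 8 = -0.12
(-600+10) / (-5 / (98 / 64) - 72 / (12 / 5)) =2891 / 163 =17.74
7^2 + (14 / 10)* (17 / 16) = 4039 / 80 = 50.49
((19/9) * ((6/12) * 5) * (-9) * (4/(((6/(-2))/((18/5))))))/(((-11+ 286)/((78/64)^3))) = 3381183/2252800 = 1.50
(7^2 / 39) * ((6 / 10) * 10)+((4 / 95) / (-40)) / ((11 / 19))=53887 / 7150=7.54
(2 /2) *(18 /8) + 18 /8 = 9 /2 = 4.50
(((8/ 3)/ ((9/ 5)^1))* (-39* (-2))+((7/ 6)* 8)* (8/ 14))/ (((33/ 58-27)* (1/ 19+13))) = -149872/ 427707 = -0.35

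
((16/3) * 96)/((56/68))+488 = 7768/7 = 1109.71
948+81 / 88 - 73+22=897.92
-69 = -69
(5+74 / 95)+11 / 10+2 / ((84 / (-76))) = 5.07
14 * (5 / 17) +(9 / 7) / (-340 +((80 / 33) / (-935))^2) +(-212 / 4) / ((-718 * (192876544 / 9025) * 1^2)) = 31349689905357744902593 / 7620488135244753362944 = 4.11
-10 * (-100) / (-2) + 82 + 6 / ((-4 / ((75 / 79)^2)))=-5234351 / 12482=-419.35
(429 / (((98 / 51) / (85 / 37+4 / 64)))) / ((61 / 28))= 30564963 / 126392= 241.83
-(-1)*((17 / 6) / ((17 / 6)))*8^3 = 512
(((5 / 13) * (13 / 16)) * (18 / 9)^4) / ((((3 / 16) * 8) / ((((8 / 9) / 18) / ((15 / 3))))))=8 / 243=0.03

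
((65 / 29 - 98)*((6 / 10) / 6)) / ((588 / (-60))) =0.98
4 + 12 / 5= 32 / 5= 6.40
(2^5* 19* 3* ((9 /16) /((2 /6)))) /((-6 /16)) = -8208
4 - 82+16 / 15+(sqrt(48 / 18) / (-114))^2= -3749336 / 48735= -76.93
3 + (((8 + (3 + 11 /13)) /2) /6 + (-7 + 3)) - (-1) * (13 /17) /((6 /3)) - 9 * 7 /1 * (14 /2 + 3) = -417445 /663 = -629.63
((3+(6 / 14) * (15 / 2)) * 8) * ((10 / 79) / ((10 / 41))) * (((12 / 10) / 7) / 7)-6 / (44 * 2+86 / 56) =191857776 / 339660895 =0.56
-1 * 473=-473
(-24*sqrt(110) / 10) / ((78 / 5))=-2*sqrt(110) / 13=-1.61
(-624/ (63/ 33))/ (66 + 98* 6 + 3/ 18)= -13728/ 27475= -0.50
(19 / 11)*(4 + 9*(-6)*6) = -552.73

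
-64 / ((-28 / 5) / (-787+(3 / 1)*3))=-62240 / 7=-8891.43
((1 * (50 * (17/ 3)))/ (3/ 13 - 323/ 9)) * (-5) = 82875/ 2086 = 39.73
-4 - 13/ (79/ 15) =-511/ 79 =-6.47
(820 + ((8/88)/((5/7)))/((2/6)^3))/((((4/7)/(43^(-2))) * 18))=317023/7322040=0.04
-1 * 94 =-94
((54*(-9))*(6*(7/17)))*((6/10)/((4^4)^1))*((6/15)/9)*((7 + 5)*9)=-45927/3400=-13.51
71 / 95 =0.75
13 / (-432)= -13 / 432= -0.03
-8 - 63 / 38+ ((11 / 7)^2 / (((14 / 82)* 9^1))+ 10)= 228649 / 117306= 1.95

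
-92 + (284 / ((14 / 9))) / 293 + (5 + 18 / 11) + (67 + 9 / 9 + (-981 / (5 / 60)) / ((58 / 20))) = -2666833727 / 654269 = -4076.05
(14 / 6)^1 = 7 / 3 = 2.33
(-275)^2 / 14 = 75625 / 14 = 5401.79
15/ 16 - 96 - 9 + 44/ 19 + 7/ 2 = -29867/ 304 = -98.25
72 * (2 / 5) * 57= 8208 / 5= 1641.60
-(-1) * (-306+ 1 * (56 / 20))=-1516 / 5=-303.20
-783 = -783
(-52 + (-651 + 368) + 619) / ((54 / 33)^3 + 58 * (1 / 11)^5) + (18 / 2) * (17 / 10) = 56536153 / 705730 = 80.11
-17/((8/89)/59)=-89267/8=-11158.38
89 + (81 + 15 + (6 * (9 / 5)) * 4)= 1141 / 5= 228.20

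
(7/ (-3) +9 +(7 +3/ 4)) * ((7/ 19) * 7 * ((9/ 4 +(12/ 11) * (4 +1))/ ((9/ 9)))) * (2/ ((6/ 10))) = 4789505/ 5016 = 954.85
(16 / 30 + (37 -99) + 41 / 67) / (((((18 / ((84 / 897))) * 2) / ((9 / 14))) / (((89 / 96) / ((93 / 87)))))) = -157851379 / 1788546240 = -0.09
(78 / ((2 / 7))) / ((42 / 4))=26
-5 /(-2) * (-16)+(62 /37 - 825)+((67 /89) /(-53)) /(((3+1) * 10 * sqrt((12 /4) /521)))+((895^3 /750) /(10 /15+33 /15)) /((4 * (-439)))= -5884941803 /5587592 - 67 * sqrt(1563) /566040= -1053.22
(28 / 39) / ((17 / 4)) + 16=10720 / 663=16.17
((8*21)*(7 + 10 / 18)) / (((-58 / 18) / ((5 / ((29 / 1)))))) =-57120 / 841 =-67.92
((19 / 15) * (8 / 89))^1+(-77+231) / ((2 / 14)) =1439282 / 1335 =1078.11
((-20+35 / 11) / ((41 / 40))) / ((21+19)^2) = -37 / 3608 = -0.01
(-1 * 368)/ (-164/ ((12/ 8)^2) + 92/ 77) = 63756/ 12421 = 5.13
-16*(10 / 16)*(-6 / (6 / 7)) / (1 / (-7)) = -490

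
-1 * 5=-5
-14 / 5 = -2.80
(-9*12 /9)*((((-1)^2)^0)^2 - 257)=3072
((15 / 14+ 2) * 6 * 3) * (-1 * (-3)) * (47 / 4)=54567 / 28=1948.82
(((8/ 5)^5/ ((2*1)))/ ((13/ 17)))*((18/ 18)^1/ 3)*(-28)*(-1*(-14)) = -109182976/ 121875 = -895.86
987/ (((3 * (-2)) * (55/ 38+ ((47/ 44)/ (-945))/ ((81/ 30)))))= -350887383/ 3086422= -113.69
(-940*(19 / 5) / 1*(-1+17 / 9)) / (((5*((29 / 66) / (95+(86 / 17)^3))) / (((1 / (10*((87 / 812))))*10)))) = -6470742353152 / 2137155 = -3027736.57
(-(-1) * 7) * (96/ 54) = 112/ 9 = 12.44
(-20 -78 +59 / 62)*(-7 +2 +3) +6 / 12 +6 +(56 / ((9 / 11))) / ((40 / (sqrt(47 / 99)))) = 7*sqrt(517) / 135 +12437 / 62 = 201.78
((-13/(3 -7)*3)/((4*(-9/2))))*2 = -13/12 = -1.08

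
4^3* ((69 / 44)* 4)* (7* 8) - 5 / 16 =22481.14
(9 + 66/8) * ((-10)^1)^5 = -1725000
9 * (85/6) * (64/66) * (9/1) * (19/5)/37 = 46512/407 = 114.28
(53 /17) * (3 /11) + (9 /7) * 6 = 11211 /1309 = 8.56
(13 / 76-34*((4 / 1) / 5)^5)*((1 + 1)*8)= -10421564 / 59375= -175.52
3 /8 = 0.38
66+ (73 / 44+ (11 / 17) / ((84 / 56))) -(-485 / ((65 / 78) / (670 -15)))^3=124312759345439036795 / 2244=55397842845561068.09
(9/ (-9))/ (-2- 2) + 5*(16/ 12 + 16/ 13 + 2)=3599/ 156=23.07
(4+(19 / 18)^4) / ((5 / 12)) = 110045 / 8748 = 12.58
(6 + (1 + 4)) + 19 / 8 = 13.38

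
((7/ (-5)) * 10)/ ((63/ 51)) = -34/ 3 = -11.33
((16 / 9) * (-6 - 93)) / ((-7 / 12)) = 2112 / 7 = 301.71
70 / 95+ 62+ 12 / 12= 1211 / 19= 63.74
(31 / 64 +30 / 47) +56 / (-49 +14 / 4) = -4227 / 39104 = -0.11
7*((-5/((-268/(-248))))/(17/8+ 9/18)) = -2480/201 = -12.34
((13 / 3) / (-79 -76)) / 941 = -13 / 437565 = -0.00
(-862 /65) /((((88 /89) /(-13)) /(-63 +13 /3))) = -153436 /15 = -10229.07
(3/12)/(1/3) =3/4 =0.75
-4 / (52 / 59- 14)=118 / 387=0.30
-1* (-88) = 88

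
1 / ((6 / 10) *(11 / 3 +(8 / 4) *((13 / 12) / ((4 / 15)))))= 40 / 283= 0.14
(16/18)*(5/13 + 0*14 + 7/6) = 484/351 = 1.38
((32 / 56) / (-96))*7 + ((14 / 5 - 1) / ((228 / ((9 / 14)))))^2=-3535613 / 84907200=-0.04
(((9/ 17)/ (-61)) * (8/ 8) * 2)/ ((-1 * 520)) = 9/ 269620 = 0.00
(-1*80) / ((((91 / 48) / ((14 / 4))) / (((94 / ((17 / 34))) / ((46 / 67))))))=-12092160 / 299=-40442.01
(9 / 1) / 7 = 9 / 7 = 1.29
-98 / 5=-19.60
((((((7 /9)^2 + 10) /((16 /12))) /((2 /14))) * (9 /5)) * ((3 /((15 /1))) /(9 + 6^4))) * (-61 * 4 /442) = -366793 /43260750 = -0.01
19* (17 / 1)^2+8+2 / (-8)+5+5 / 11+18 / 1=242977 / 44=5522.20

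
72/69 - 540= -12396/23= -538.96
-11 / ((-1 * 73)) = 11 / 73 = 0.15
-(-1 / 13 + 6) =-77 / 13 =-5.92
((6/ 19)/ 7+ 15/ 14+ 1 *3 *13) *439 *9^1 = 42161121/ 266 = 158500.45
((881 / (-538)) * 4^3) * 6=-169152 / 269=-628.82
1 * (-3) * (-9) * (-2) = -54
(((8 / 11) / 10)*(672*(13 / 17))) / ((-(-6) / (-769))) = -4478656 / 935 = -4790.01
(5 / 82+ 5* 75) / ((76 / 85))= 2614175 / 6232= 419.48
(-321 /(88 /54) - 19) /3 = -9503 /132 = -71.99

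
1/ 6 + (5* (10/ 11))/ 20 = 13/ 33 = 0.39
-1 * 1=-1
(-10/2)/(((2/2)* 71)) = -5/71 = -0.07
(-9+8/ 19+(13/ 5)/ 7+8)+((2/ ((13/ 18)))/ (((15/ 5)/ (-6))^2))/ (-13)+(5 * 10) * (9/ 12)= 8190711/ 224770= 36.44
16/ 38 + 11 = 217/ 19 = 11.42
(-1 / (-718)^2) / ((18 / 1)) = -1 / 9279432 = -0.00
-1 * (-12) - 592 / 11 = -460 / 11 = -41.82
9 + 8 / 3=35 / 3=11.67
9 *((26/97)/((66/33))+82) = 71703/97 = 739.21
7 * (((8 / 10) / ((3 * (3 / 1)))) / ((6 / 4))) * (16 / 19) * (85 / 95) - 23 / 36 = -63617 / 194940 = -0.33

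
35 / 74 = 0.47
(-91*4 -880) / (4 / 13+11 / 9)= -813.12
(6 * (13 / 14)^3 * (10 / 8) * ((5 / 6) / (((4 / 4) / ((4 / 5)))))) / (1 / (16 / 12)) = 10985 / 2058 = 5.34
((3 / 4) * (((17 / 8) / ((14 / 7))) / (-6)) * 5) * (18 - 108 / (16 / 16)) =3825 / 64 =59.77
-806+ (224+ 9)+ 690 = 117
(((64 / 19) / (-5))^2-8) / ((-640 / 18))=76617 / 361000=0.21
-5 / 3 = -1.67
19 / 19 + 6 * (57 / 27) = 41 / 3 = 13.67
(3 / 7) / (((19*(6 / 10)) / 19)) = 0.71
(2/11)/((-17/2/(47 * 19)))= -3572/187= -19.10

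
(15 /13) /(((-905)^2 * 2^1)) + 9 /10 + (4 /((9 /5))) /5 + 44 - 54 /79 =44.66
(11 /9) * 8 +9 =169 /9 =18.78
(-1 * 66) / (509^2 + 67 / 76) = -5016 / 19690223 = -0.00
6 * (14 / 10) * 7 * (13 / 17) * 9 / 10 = 17199 / 425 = 40.47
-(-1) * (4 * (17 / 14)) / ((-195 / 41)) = -1394 / 1365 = -1.02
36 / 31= 1.16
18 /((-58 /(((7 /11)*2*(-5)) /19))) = 630 /6061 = 0.10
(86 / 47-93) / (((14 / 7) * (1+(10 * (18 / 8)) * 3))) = -0.67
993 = 993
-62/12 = -31/6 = -5.17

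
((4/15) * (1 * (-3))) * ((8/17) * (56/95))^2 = -802816/13041125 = -0.06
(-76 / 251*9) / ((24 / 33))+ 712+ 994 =854531 / 502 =1702.25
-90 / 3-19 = -49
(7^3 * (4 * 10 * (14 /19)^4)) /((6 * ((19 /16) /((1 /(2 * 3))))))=94.61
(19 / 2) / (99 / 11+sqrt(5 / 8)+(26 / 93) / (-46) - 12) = -209057304 / 61576519 - 86931099 * sqrt(10) / 307882595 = -4.29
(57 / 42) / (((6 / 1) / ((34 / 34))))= 0.23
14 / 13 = 1.08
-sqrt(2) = -1.41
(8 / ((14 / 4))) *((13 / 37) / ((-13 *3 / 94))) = -1504 / 777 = -1.94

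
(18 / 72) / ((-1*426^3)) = -1 / 309235104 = -0.00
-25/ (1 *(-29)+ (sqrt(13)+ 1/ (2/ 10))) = 25 *sqrt(13)/ 563+ 600/ 563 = 1.23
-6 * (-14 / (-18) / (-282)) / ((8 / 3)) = 7 / 1128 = 0.01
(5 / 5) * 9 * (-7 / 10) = -63 / 10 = -6.30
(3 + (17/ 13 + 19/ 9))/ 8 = 751/ 936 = 0.80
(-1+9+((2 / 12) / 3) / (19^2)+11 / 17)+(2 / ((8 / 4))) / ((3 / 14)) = 1470731 / 110466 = 13.31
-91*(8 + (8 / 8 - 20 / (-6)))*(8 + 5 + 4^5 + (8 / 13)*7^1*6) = -1192867.67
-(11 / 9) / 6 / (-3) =11 / 162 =0.07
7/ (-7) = -1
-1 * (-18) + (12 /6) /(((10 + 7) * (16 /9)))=2457 /136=18.07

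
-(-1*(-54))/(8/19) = -513/4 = -128.25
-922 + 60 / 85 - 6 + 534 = -6686 / 17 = -393.29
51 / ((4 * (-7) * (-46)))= 0.04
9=9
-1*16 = -16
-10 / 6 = -5 / 3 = -1.67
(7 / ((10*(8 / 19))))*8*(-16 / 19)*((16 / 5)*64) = -57344 / 25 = -2293.76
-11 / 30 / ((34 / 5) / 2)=-11 / 102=-0.11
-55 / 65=-11 / 13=-0.85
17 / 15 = 1.13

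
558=558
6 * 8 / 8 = 6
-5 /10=-1 /2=-0.50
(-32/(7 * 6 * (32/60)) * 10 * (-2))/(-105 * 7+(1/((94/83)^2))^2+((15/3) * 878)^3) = 15614979200/46238422753022036327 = 0.00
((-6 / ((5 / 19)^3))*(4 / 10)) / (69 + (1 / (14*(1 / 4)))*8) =-576156 / 311875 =-1.85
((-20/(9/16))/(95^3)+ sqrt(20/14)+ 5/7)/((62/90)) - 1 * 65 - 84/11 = -5861294788/81862165+ 45 * sqrt(70)/217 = -69.86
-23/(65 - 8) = -23/57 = -0.40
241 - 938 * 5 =-4449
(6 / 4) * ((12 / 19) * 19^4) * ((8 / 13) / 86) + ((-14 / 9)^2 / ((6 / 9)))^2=896.62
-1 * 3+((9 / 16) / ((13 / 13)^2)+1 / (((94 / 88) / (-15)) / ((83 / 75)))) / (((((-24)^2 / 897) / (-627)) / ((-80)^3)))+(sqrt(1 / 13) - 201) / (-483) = -56660820936252 / 7567 - sqrt(13) / 6279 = -7487884357.90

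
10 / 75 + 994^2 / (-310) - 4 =-1483852 / 465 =-3191.08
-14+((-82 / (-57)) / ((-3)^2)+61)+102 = 76519 / 513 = 149.16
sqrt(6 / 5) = sqrt(30) / 5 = 1.10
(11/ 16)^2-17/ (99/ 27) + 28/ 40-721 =-724.46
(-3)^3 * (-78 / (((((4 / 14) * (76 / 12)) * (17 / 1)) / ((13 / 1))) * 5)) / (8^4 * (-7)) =-41067 / 6615040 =-0.01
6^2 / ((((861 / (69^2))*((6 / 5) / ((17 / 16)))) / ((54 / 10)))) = 2185299 / 2296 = 951.79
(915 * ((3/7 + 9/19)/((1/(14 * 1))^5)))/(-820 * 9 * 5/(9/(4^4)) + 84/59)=-124433265600/294150001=-423.03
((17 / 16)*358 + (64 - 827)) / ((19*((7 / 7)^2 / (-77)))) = 235697 / 152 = 1550.64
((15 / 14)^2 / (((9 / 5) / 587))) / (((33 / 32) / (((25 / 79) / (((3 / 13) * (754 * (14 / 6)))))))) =7337500 / 25931829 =0.28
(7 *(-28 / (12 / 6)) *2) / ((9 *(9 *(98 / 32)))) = -0.79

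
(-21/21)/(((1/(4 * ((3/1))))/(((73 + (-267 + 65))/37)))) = 1548/37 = 41.84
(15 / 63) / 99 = 5 / 2079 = 0.00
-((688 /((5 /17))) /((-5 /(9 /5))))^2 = -709152.62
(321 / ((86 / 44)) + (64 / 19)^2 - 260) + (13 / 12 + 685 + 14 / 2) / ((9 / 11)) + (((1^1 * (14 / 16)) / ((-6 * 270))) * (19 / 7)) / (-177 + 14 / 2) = 26083887891337 / 34200273600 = 762.68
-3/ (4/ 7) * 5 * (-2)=52.50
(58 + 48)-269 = -163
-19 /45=-0.42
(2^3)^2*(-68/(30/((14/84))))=-1088/45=-24.18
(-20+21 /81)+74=1465 /27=54.26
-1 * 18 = -18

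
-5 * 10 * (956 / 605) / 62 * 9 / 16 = -10755 / 15004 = -0.72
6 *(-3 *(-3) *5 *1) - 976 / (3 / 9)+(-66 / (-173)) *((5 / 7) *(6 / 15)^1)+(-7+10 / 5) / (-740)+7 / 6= -1428474533 / 537684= -2656.72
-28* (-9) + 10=262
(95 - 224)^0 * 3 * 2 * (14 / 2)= 42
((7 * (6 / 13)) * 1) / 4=21 / 26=0.81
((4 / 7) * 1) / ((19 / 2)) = 0.06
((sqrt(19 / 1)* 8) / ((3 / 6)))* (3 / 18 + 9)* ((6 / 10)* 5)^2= 1320* sqrt(19)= 5753.75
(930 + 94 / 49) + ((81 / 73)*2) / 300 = 166674923 / 178850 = 931.93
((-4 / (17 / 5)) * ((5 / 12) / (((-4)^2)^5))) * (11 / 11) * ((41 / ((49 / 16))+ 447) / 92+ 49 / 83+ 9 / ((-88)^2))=-33778744775 / 12912674018951168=-0.00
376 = 376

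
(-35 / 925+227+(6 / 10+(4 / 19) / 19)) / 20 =15198479 / 1335700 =11.38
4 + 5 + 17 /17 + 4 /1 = 14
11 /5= 2.20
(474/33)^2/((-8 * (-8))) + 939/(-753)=960523/485936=1.98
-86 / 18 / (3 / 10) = -430 / 27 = -15.93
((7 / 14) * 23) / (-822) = -23 / 1644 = -0.01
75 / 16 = 4.69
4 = 4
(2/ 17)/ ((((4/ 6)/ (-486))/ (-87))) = 7461.53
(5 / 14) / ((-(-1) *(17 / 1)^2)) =5 / 4046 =0.00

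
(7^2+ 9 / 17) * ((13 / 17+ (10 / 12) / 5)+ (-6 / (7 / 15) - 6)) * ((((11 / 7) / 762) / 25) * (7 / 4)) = -59272169 / 462457800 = -0.13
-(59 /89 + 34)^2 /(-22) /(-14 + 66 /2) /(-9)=-9517225 /29798802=-0.32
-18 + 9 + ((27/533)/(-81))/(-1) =-14390/1599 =-9.00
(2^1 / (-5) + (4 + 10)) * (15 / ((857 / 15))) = 3060 / 857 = 3.57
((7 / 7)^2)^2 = 1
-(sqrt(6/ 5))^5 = -36*sqrt(30)/ 125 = -1.58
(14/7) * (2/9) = 4/9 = 0.44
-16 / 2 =-8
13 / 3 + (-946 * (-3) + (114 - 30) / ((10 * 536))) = 11426243 / 4020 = 2842.35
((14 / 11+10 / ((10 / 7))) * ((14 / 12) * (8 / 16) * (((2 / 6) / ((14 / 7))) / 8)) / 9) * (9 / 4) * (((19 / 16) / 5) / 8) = 12103 / 16220160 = 0.00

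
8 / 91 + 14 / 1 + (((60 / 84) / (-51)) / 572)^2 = 587455700857 / 41699273616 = 14.09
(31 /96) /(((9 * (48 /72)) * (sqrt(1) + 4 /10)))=155 /4032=0.04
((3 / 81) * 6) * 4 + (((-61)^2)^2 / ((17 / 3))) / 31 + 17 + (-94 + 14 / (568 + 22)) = 78742.74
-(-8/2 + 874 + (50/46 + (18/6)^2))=-20242/23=-880.09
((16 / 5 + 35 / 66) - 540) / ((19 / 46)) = -4070287 / 3135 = -1298.34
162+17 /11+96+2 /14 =19996 /77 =259.69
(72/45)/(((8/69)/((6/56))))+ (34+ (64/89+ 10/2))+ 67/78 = 20437007/485940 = 42.06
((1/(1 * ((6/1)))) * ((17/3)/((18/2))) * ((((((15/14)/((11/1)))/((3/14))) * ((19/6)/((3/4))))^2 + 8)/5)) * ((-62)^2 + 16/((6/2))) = 11239876264/11908215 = 943.88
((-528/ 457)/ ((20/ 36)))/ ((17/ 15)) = -14256/ 7769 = -1.83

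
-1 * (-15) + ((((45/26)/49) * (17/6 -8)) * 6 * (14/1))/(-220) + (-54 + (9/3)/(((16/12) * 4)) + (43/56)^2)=-16941565/448448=-37.78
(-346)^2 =119716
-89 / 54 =-1.65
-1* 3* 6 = -18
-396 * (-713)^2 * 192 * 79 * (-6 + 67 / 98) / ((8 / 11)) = 1093737219922512 / 49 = 22321167753520.65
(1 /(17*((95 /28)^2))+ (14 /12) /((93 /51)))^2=338685094753201 /814363222702500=0.42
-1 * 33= -33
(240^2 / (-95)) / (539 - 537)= -5760 / 19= -303.16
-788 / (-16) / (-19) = -197 / 76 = -2.59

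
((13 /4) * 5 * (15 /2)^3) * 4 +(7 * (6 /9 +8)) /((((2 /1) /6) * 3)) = 659581 /24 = 27482.54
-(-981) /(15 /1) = 327 /5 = 65.40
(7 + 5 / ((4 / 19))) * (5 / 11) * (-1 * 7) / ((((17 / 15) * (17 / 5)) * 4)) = -322875 / 50864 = -6.35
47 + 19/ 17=818/ 17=48.12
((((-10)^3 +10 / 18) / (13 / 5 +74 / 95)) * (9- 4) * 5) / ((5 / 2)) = -2957.86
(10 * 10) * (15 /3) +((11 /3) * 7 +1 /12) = 2103 /4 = 525.75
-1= -1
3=3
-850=-850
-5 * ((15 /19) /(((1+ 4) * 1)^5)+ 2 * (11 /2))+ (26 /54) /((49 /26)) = -172018094 /3142125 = -54.75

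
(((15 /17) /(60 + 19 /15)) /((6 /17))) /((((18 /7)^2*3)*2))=1225 /1191024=0.00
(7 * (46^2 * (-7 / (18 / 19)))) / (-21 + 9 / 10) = 9849980 / 1809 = 5444.99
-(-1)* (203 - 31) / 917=172 / 917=0.19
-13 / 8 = -1.62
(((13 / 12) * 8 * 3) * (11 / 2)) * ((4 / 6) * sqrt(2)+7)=286 * sqrt(2) / 3+1001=1135.82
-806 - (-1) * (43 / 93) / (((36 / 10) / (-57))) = -453833 / 558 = -813.32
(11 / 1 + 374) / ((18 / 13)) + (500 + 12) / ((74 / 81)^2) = 21968389 / 24642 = 891.50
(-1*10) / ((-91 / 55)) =550 / 91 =6.04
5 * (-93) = -465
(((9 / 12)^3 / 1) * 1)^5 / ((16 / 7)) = 100442349 / 17179869184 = 0.01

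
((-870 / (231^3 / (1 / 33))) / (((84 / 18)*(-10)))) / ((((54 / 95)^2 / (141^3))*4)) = 27173074675 / 273350046816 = 0.10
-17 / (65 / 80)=-272 / 13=-20.92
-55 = -55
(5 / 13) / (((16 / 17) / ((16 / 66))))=85 / 858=0.10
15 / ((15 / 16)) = 16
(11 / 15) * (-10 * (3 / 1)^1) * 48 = -1056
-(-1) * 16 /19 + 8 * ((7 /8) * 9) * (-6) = -7166 /19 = -377.16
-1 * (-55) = 55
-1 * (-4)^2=-16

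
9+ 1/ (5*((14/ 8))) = 319/ 35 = 9.11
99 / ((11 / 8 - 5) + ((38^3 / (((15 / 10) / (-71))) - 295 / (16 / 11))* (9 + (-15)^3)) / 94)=74448 / 69944870833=0.00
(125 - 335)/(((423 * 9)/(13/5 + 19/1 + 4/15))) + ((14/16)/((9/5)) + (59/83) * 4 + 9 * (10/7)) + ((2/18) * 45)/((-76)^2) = 191397173897/12775743792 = 14.98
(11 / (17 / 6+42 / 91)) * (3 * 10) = 25740 / 257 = 100.16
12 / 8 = 3 / 2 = 1.50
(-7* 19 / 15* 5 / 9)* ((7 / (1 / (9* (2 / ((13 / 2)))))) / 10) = -1862 / 195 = -9.55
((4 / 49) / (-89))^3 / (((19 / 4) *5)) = -256 / 7879195298695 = -0.00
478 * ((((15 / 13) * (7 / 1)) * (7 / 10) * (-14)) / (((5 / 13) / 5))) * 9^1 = -4426758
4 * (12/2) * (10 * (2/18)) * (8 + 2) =800/3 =266.67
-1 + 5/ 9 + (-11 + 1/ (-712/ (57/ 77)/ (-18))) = -2818819/ 246708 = -11.43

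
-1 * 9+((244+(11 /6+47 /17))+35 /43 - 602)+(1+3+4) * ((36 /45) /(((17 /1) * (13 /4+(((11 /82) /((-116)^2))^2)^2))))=-361.47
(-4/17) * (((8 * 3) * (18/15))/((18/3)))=-96/85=-1.13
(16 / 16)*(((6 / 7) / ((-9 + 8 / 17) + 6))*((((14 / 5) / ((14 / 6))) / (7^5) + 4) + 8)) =-102859452 / 25294535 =-4.07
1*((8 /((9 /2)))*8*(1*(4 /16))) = 32 /9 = 3.56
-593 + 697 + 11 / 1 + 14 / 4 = 237 / 2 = 118.50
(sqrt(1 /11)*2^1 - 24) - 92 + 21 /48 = -1849 /16 + 2*sqrt(11) /11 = -114.96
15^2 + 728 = 953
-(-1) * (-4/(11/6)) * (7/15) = -56/55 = -1.02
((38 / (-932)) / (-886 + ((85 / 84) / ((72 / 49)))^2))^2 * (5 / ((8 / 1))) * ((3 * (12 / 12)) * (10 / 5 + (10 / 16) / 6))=198419151882240 / 23722977767461573616929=0.00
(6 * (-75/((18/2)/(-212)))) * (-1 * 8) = -84800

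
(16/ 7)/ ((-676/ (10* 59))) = -2360/ 1183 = -1.99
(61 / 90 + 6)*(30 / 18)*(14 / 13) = 11.99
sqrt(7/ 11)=sqrt(77)/ 11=0.80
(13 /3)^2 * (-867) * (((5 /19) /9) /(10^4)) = -48841 /1026000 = -0.05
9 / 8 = 1.12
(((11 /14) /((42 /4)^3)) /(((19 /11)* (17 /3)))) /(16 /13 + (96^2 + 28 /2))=3146 /418803359121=0.00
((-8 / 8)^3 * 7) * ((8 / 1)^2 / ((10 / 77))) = -17248 / 5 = -3449.60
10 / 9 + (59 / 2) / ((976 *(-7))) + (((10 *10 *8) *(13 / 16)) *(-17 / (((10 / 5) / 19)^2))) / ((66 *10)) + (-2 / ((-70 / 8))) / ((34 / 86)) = -173545344473 / 114982560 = -1509.32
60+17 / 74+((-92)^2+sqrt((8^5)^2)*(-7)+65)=-16338221 / 74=-220786.77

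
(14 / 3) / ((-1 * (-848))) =0.01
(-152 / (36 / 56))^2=4528384 / 81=55905.98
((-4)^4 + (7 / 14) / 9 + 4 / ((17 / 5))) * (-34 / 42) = -78713 / 378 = -208.24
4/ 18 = 2/ 9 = 0.22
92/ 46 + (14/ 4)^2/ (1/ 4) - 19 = 32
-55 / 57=-0.96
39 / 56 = 0.70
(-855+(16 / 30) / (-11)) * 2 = -282166 / 165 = -1710.10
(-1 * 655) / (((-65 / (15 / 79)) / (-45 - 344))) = -764385 / 1027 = -744.29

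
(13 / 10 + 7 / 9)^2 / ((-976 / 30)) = -34969 / 263520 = -0.13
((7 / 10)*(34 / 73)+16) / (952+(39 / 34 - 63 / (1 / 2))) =202606 / 10264895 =0.02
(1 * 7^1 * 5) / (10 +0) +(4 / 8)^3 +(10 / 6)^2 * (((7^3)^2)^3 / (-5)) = -65136543916417699 / 72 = -904674221061356.93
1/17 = 0.06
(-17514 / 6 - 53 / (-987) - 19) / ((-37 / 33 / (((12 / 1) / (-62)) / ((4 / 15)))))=-1435377735 / 754726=-1901.85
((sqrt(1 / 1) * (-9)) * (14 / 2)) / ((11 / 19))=-1197 / 11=-108.82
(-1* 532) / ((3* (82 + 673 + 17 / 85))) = -665 / 2832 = -0.23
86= 86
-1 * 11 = -11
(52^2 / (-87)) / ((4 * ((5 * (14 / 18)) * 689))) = -156 / 53795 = -0.00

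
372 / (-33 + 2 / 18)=-837 / 74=-11.31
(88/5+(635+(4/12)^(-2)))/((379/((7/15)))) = 23156/28425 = 0.81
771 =771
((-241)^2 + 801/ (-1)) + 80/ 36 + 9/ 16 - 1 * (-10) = 8250161/ 144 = 57292.78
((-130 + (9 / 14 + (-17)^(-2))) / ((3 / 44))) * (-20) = 76760200 / 2023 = 37943.75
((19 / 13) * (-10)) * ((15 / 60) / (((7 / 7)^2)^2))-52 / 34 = -2291 / 442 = -5.18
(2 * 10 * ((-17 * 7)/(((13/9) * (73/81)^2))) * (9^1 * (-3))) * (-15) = -56917331100/69277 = -821590.59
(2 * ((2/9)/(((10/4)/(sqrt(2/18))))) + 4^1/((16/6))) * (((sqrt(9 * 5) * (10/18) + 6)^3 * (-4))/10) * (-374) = 214663.00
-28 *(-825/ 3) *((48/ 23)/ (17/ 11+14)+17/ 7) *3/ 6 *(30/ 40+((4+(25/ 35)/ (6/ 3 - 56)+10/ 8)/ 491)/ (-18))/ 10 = 6477021707915/ 8759483208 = 739.43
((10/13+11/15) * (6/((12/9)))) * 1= 879/130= 6.76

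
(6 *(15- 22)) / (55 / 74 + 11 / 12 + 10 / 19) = -19.21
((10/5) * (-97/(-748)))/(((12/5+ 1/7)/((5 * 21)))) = 356475/33286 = 10.71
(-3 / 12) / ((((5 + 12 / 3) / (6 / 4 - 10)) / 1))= 17 / 72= 0.24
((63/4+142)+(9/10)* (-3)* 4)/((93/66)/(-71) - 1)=-2295359/15930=-144.09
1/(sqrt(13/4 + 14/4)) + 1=2*sqrt(3)/9 + 1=1.38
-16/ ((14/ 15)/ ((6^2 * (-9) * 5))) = 27771.43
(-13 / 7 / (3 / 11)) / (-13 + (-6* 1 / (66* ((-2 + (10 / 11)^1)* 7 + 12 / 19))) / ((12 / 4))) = 209352 / 399539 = 0.52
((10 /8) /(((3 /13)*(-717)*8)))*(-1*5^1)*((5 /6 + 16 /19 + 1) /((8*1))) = 99125 /62774784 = 0.00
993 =993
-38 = -38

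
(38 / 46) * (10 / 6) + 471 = 32594 / 69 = 472.38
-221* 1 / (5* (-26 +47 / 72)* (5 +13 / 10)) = 3536 / 12775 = 0.28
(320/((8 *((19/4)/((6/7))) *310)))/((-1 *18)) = -16/12369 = -0.00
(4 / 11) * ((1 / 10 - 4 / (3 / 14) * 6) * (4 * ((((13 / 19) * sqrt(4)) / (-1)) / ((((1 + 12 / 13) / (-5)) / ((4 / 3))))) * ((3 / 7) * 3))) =-36309312 / 36575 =-992.74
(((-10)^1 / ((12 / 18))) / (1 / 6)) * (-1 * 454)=40860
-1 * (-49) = 49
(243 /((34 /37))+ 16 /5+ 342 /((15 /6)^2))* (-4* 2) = -1096028 /425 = -2578.89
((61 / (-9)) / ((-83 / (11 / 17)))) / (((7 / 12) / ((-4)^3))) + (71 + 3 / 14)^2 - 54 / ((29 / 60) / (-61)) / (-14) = 110169539021 / 24060372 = 4578.88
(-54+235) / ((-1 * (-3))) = 60.33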